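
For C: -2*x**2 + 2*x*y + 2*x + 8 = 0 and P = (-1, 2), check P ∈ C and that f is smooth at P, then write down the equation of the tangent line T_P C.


Tangent line at P: 10*x - 2*y + 14 = 0.

Step 1: f(-1, 2) = 0, so P lies on C.
Step 2: partial derivatives
  f_x(x, y) = -4*x + 2*y + 2, f_y(x, y) = 2*x.
  f_x(P) = 10, f_y(P) = -2 (gradient nonzero, so P is smooth).
Step 3: tangent line at P: 10·(x − -1) + -2·(y − 2) = 0.
Expanding: 10*x - 2*y + 14 = 0.


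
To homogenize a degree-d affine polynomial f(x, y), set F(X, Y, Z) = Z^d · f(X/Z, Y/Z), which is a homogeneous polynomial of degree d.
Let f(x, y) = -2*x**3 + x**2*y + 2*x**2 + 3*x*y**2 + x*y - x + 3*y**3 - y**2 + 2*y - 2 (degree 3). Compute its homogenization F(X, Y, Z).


F(X, Y, Z) = -2*X**3 + X**2*Y + 2*X**2*Z + 3*X*Y**2 + X*Y*Z - X*Z**2 + 3*Y**3 - Y**2*Z + 2*Y*Z**2 - 2*Z**3

deg(f) = 3.
Substitute x = X/Z, y = Y/Z into f, then multiply by Z^3.
  monomial -2·x^3·y^0 ↦ -2·X^3·Y^0·Z^0.
  monomial 1·x^2·y^1 ↦ 1·X^2·Y^1·Z^0.
  monomial 2·x^2·y^0 ↦ 2·X^2·Y^0·Z^1.
  monomial 3·x^1·y^2 ↦ 3·X^1·Y^2·Z^0.
  monomial 1·x^1·y^1 ↦ 1·X^1·Y^1·Z^1.
  monomial -1·x^1·y^0 ↦ -1·X^1·Y^0·Z^2.
  monomial 3·x^0·y^3 ↦ 3·X^0·Y^3·Z^0.
  monomial -1·x^0·y^2 ↦ -1·X^0·Y^2·Z^1.
  monomial 2·x^0·y^1 ↦ 2·X^0·Y^1·Z^2.
  monomial -2·x^0·y^0 ↦ -2·X^0·Y^0·Z^3.
Collecting: F(X, Y, Z) = -2*X**3 + X**2*Y + 2*X**2*Z + 3*X*Y**2 + X*Y*Z - X*Z**2 + 3*Y**3 - Y**2*Z + 2*Y*Z**2 - 2*Z**3.


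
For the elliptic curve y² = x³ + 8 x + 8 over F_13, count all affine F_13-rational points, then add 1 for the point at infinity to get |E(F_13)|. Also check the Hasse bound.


Affine points = {(1, 2), (1, 11), (4, 0), (5, 2), (5, 11), (6, 5), (6, 8), (7, 2), (7, 11), (8, 5), (8, 8), (9, 4), (9, 9), (10, 3), (10, 10), (11, 6), (11, 7), (12, 5), (12, 8)}; affine count = 19; |E(F_13)| = 20.

Discriminant check: Δ ∝ 4a³ + 27b² = 4·8³ + 27·8² = 4·512 + 27·64 ≡ 6 (mod 13). Nonzero ⇒ E is nonsingular.
For each x ∈ F_13, compute rhs = x³ + 8·x + 8 mod 13, then count y ∈ F_13 with y² ≡ rhs.
  x = 0: rhs = 8, matching y values: none (0 points).
  x = 1: rhs = 4, matching y values: 2, 11 (2 points).
  x = 2: rhs = 6, matching y values: none (0 points).
  x = 3: rhs = 7, matching y values: none (0 points).
  x = 4: rhs = 0, matching y values: 0 (1 points).
  x = 5: rhs = 4, matching y values: 2, 11 (2 points).
  x = 6: rhs = 12, matching y values: 5, 8 (2 points).
  x = 7: rhs = 4, matching y values: 2, 11 (2 points).
  x = 8: rhs = 12, matching y values: 5, 8 (2 points).
  x = 9: rhs = 3, matching y values: 4, 9 (2 points).
  x = 10: rhs = 9, matching y values: 3, 10 (2 points).
  x = 11: rhs = 10, matching y values: 6, 7 (2 points).
  x = 12: rhs = 12, matching y values: 5, 8 (2 points).
Total affine count: 19.
Full point count |E(F_13)| = 19 + 1 = 20.
Hasse bound: |20 − (13+1)| = |6| = 6 ≤ 2√13 ≈ 7.2111 ✓.


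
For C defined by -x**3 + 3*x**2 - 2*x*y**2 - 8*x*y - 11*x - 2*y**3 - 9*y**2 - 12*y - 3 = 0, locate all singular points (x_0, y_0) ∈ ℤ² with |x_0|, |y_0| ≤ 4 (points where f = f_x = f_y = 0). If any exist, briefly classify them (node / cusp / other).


Singular points: {(1, -2)}; classification: cusp.

Compute partial derivatives:
  f_x = -3*x**2 + 6*x - 2*y**2 - 8*y - 11.
  f_y = -4*x*y - 8*x - 6*y**2 - 18*y - 12.
Scan x_0 ∈ {−4, ..., 4}. For each x_0, f_y(x_0, y) is a polynomial in y; find its integer roots y ∈ {−4, ..., 4}, then test f_x and f at those candidates.
  x = -4: f_y(-4, y) = -6*y**2 - 2*y + 20; vanishes at y ∈ {-2}. (-4, -2): f_x = -75 ≠ 0.
  x = -3: f_y(-3, y) = -6*y**2 - 6*y + 12; vanishes at y ∈ {-2, 1}. (-3, -2): f_x = -48 ≠ 0; (-3, 1): f_x = -66 ≠ 0.
  x = -2: f_y(-2, y) = -6*y**2 - 10*y + 4; vanishes at y ∈ {-2}. (-2, -2): f_x = -27 ≠ 0.
  x = -1: f_y(-1, y) = -6*y**2 - 14*y - 4; vanishes at y ∈ {-2}. (-1, -2): f_x = -12 ≠ 0.
  x = 0: f_y(0, y) = -6*y**2 - 18*y - 12; vanishes at y ∈ {-2, -1}. (0, -2): f_x = -3 ≠ 0; (0, -1): f_x = -5 ≠ 0.
  x = 1: f_y(1, y) = -6*y**2 - 22*y - 20; vanishes at y ∈ {-2}. (1, -2): f_x = 0, f = 0 — SINGULAR.
  x = 2: f_y(2, y) = -6*y**2 - 26*y - 28; vanishes at y ∈ {-2}. (2, -2): f_x = -3 ≠ 0.
  x = 3: f_y(3, y) = -6*y**2 - 30*y - 36; vanishes at y ∈ {-3, -2}. (3, -3): f_x = -14 ≠ 0; (3, -2): f_x = -12 ≠ 0.
  x = 4: f_y(4, y) = -6*y**2 - 34*y - 44; vanishes at y ∈ {-2}. (4, -2): f_x = -27 ≠ 0.
Only singular point on the grid: (1, -2).
Classify: substitute x = 1 + u, y = -2 + v and expand: f = -u**3 - 2*u*v**2 - 2*v**3 + v**2.
No constant or linear terms (consistent with a singular point). Quadratic part: v**2. Cubic part: -u**3 - 2*u*v**2 - 2*v**3.
The quadratic part v**2 is a perfect square, so there is a single (double) tangent line v = 0, i.e. y = -2. Restricting the cubic part to that line (v = 0) leaves -u**3 ≠ 0, so f is not divisible by v and the branch is v² ≈ u**3 to lowest order — this is a cusp.
Classification: cusp.


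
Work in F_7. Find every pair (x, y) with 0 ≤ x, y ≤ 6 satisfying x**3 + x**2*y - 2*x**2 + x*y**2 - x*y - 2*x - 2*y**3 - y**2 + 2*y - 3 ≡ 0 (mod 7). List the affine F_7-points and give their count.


Affine F_7-points: {(1, 4), (2, 0), (3, 0), (4, 0), (4, 5)}; count = 5.

For each of the 49 pairs (x, y) ∈ F_7², evaluate f(x, y) mod 7. Record the zeros.
  x = 0: [0↦4, 1↦3, 2↦2, 3↦3, 4↦1, 5↦5, 6↦3]  zeros at y ∈ ∅
  x = 1: [0↦1, 1↦1, 2↦3, 3↦2, 4↦0, 5↦6, 6↦1]  zeros at y ∈ {4}
  x = 2: [0↦0, 1↦3, 2↦3, 3↦2, 4↦2, 5↦5, 6↦6]  zeros at y ∈ {0}
  x = 3: [0↦0, 1↦1, 2↦1, 3↦2, 4↦6, 5↦1, 6↦3]  zeros at y ∈ {0}
  x = 4: [0↦0, 1↦1, 2↦3, 3↦1, 4↦4, 5↦0, 6↦5]  zeros at y ∈ {0, 5}
  x = 5: [0↦6, 1↦2, 2↦1, 3↦5, 4↦2, 5↦1, 6↦4]  zeros at y ∈ ∅
  x = 6: [0↦3, 1↦3, 2↦1, 3↦6, 4↦6, 5↦3, 6↦6]  zeros at y ∈ ∅
Collecting zeros: affine points = {(1, 4), (2, 0), (3, 0), (4, 0), (4, 5)}.
Total count |C(F_7)_aff| = 5.


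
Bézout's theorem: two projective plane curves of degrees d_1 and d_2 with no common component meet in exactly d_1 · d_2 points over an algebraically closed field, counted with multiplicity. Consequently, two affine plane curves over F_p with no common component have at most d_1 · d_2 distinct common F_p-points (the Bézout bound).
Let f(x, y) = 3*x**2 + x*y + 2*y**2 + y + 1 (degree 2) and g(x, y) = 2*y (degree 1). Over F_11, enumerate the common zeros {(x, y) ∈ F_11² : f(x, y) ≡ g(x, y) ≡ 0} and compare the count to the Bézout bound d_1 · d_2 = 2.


Common zeros: ∅; count = 0; Bézout bound = 2.

deg(f) = 2, deg(g) = 1, so Bézout bound = 2.
Scan x ∈ F_11. For each x, list the y ∈ F_11 with f(x, y) ≡ 0 and those with g(x, y) ≡ 0 (mod 11); the common zeros in that column are the intersection.
  x = 0: f ≡ 0 at y ∈ {2, 3}; g ≡ 0 at y ∈ {0}; common: ∅.
  x = 1: f ≡ 0 at y ∈ {4, 6}; g ≡ 0 at y ∈ {0}; common: ∅.
  x = 2: f ≡ 0 at y ∈ {7, 8}; g ≡ 0 at y ∈ {0}; common: ∅.
  x = 3: f ≡ 0 at y ∈ {2, 7}; g ≡ 0 at y ∈ {0}; common: ∅.
  x = 4: f ≡ 0 at y ∈ ∅; g ≡ 0 at y ∈ {0}; common: ∅.
  x = 5: f ≡ 0 at y ∈ {4}; g ≡ 0 at y ∈ {0}; common: ∅.
  x = 6: f ≡ 0 at y ∈ ∅; g ≡ 0 at y ∈ {0}; common: ∅.
  x = 7: f ≡ 0 at y ∈ ∅; g ≡ 0 at y ∈ {0}; common: ∅.
  x = 8: f ≡ 0 at y ∈ {6}; g ≡ 0 at y ∈ {0}; common: ∅.
  x = 9: f ≡ 0 at y ∈ ∅; g ≡ 0 at y ∈ {0}; common: ∅.
  x = 10: f ≡ 0 at y ∈ {3, 8}; g ≡ 0 at y ∈ {0}; common: ∅.
Collecting: common zeros = ∅, so the count is 0.
Comparison with the Bézout bound: 0 ≤ 2 = deg(f)·deg(g), as expected for curves with no common component (the affine F_11-count falls short of the bound because intersections may lie at infinity, over extension fields, or carry multiplicity).


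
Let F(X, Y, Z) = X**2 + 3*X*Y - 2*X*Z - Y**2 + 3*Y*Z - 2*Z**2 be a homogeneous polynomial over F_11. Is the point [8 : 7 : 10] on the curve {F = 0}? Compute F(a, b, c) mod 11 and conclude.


F(8,7,10) ≡ 0 (mod 11); P is on the curve.

Evaluate F(8, 7, 10) term-by-term (mod 11).
  X**2 ↦ 1·64·1·1 = 64
  3*X*Y ↦ 3·8·7·1 = 168
  -2*X*Z ↦ -2·8·1·10 = -160
  -Y**2 ↦ -1·1·49·1 = -49
  3*Y*Z ↦ 3·1·7·10 = 210
  -2*Z**2 ↦ -2·1·1·100 = -200
Sum: F(8, 7, 10) = (64) + (168) + (-160) + (-49) + (210) + (-200) = 33.
Reducing mod 11: 33 ≡ 0 (mod 11).
Since F(a, b, c) ≡ 0 (mod 11), P lies on the curve.


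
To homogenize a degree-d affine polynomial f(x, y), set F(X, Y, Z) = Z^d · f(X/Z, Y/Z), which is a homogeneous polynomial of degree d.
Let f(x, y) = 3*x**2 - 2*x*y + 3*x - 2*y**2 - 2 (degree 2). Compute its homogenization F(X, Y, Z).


F(X, Y, Z) = 3*X**2 - 2*X*Y + 3*X*Z - 2*Y**2 - 2*Z**2

deg(f) = 2.
Substitute x = X/Z, y = Y/Z into f, then multiply by Z^2.
  monomial 3·x^2·y^0 ↦ 3·X^2·Y^0·Z^0.
  monomial -2·x^1·y^1 ↦ -2·X^1·Y^1·Z^0.
  monomial 3·x^1·y^0 ↦ 3·X^1·Y^0·Z^1.
  monomial -2·x^0·y^2 ↦ -2·X^0·Y^2·Z^0.
  monomial -2·x^0·y^0 ↦ -2·X^0·Y^0·Z^2.
Collecting: F(X, Y, Z) = 3*X**2 - 2*X*Y + 3*X*Z - 2*Y**2 - 2*Z**2.


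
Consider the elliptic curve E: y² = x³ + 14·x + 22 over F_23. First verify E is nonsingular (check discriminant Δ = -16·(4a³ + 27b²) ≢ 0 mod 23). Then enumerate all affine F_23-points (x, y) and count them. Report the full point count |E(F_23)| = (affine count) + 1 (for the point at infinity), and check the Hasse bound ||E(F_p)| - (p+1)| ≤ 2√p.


Affine points = {(2, 9), (2, 14), (4, 2), (4, 21), (6, 0), (7, 7), (7, 16), (8, 5), (8, 18), (9, 7), (9, 16), (10, 9), (10, 14), (11, 9), (11, 14), (12, 3), (12, 20), (13, 3), (13, 20), (14, 8), (14, 15), (16, 8), (16, 15), (21, 3), (21, 20)}; affine count = 25; |E(F_23)| = 26.

Discriminant check: Δ ∝ 4a³ + 27b² = 4·14³ + 27·22² = 4·2744 + 27·484 ≡ 9 (mod 23). Nonzero ⇒ E is nonsingular.
For each x ∈ F_23, compute rhs = x³ + 14·x + 22 mod 23, then count y ∈ F_23 with y² ≡ rhs.
  x = 0: rhs = 22, matching y values: none (0 points).
  x = 1: rhs = 14, matching y values: none (0 points).
  x = 2: rhs = 12, matching y values: 9, 14 (2 points).
  x = 3: rhs = 22, matching y values: none (0 points).
  x = 4: rhs = 4, matching y values: 2, 21 (2 points).
  x = 5: rhs = 10, matching y values: none (0 points).
  x = 6: rhs = 0, matching y values: 0 (1 points).
  x = 7: rhs = 3, matching y values: 7, 16 (2 points).
  x = 8: rhs = 2, matching y values: 5, 18 (2 points).
  x = 9: rhs = 3, matching y values: 7, 16 (2 points).
  x = 10: rhs = 12, matching y values: 9, 14 (2 points).
  x = 11: rhs = 12, matching y values: 9, 14 (2 points).
  x = 12: rhs = 9, matching y values: 3, 20 (2 points).
  x = 13: rhs = 9, matching y values: 3, 20 (2 points).
  x = 14: rhs = 18, matching y values: 8, 15 (2 points).
  x = 15: rhs = 19, matching y values: none (0 points).
  x = 16: rhs = 18, matching y values: 8, 15 (2 points).
  x = 17: rhs = 21, matching y values: none (0 points).
  x = 18: rhs = 11, matching y values: none (0 points).
  x = 19: rhs = 17, matching y values: none (0 points).
  x = 20: rhs = 22, matching y values: none (0 points).
  x = 21: rhs = 9, matching y values: 3, 20 (2 points).
  x = 22: rhs = 7, matching y values: none (0 points).
Total affine count: 25.
Full point count |E(F_23)| = 25 + 1 = 26.
Hasse bound: |26 − (23+1)| = |2| = 2 ≤ 2√23 ≈ 9.5917 ✓.


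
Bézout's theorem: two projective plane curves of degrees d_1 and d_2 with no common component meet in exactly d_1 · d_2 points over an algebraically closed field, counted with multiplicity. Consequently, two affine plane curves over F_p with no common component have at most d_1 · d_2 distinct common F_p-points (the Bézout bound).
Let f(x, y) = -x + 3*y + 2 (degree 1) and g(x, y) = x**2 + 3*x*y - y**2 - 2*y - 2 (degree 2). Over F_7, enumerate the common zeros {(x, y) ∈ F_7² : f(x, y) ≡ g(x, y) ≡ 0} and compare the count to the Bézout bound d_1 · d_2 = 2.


Common zeros: {(4, 3), (5, 1)}; count = 2; Bézout bound = 2.

deg(f) = 1, deg(g) = 2, so Bézout bound = 2.
Scan x ∈ F_7. For each x, list the y ∈ F_7 with f(x, y) ≡ 0 and those with g(x, y) ≡ 0 (mod 7); the common zeros in that column are the intersection.
  x = 0: f ≡ 0 at y ∈ {4}; g ≡ 0 at y ∈ ∅; common: ∅.
  x = 1: f ≡ 0 at y ∈ {2}; g ≡ 0 at y ∈ {3, 5}; common: ∅.
  x = 2: f ≡ 0 at y ∈ {0}; g ≡ 0 at y ∈ ∅; common: ∅.
  x = 3: f ≡ 0 at y ∈ {5}; g ≡ 0 at y ∈ {0}; common: ∅.
  x = 4: f ≡ 0 at y ∈ {3}; g ≡ 0 at y ∈ {0, 3}; common: {3}.
  x = 5: f ≡ 0 at y ∈ {1}; g ≡ 0 at y ∈ {1, 5}; common: {1}.
  x = 6: f ≡ 0 at y ∈ {6}; g ≡ 0 at y ∈ {1}; common: ∅.
Collecting: common zeros = {(4, 3), (5, 1)}, so the count is 2.
Comparison with the Bézout bound: 2 ≤ 2 = deg(f)·deg(g), as expected for curves with no common component (the bound is attained).


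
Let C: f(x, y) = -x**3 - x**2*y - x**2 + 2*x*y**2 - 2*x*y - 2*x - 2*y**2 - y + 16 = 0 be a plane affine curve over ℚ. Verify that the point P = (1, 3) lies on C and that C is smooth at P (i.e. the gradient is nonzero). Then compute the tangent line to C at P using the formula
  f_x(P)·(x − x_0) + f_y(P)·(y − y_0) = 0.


Tangent line at P: -x - 4*y + 13 = 0.

Step 1: f(1, 3) = 0, so P lies on C.
Step 2: partial derivatives
  f_x(x, y) = -3*x**2 - 2*x*y - 2*x + 2*y**2 - 2*y - 2, f_y(x, y) = -x**2 + 4*x*y - 2*x - 4*y - 1.
  f_x(P) = -1, f_y(P) = -4 (gradient nonzero, so P is smooth).
Step 3: tangent line at P: -1·(x − 1) + -4·(y − 3) = 0.
Expanding: -x - 4*y + 13 = 0.


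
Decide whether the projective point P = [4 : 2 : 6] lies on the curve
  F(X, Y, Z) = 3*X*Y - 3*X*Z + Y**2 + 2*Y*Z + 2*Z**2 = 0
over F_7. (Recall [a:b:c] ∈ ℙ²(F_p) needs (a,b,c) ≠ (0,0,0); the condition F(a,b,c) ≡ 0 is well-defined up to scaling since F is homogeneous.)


F(4,2,6) ≡ 3 (mod 7); P is NOT on the curve.

Evaluate F(4, 2, 6) term-by-term (mod 7).
  3*X*Y ↦ 3·4·2·1 = 24
  -3*X*Z ↦ -3·4·1·6 = -72
  Y**2 ↦ 1·1·4·1 = 4
  2*Y*Z ↦ 2·1·2·6 = 24
  2*Z**2 ↦ 2·1·1·36 = 72
Sum: F(4, 2, 6) = (24) + (-72) + (4) + (24) + (72) = 52.
Reducing mod 7: 52 ≡ 3 (mod 7).
Since F(a, b, c) ≡ 3 ≠ 0 (mod 7), P does NOT lie on the curve.


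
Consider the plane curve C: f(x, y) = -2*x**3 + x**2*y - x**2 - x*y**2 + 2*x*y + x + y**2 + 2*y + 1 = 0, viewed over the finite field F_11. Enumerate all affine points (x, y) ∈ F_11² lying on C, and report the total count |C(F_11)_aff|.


Affine F_11-points: {(0, 10), (1, 9), (3, 1), (3, 2), (4, 2), (4, 3), (6, 4), (6, 6), (9, 0), (9, 3), (10, 2), (10, 3)}; count = 12.

For each of the 121 pairs (x, y) ∈ F_11², evaluate f(x, y) mod 11. Record the zeros.
  x = 0: [0↦1, 1↦4, 2↦9, 3↦5, 4↦3, 5↦3, 6↦5, 7↦9, 8↦4, 9↦1, 10↦0]  zeros at y ∈ {10}
  x = 1: [0↦10, 1↦4, 2↦9, 3↦3, 4↦8, 5↦2, 6↦7, 7↦1, 8↦6, 9↦0, 10↦5]  zeros at y ∈ {9}
  x = 2: [0↦5, 1↦3, 2↦10, 3↦4, 4↦7, 5↦8, 6↦7, 7↦4, 8↦10, 9↦3, 10↦5]  zeros at y ∈ ∅
  x = 3: [0↦7, 1↦0, 2↦0, 3↦7, 4↦10, 5↦9, 6↦4, 7↦6, 8↦4, 9↦9, 10↦10]  zeros at y ∈ {1, 2}
  x = 4: [0↦4, 1↦5, 2↦0, 3↦0, 4↦5, 5↦4, 6↦8, 7↦6, 8↦9, 9↦6, 10↦8]  zeros at y ∈ {2, 3}
  x = 5: [0↦6, 1↦6, 2↦9, 3↦4, 4↦2, 5↦3, 6↦7, 7↦3, 8↦2, 9↦4, 10↦9]  zeros at y ∈ ∅
  x = 6: [0↦1, 1↦2, 2↦4, 3↦7, 4↦0, 5↦5, 6↦0, 7↦7, 8↦4, 9↦2, 10↦1]  zeros at y ∈ {4, 6}
  x = 7: [0↦10, 1↦3, 2↦6, 3↦8, 4↦9, 5↦9, 6↦8, 7↦6, 8↦3, 9↦10, 10↦5]  zeros at y ∈ ∅
  x = 8: [0↦10, 1↦8, 2↦3, 3↦6, 4↦6, 5↦3, 6↦8, 7↦10, 8↦9, 9↦5, 10↦9]  zeros at y ∈ ∅
  x = 9: [0↦0, 1↦5, 2↦5, 3↦0, 4↦1, 5↦8, 6↦10, 7↦7, 8↦10, 9↦8, 10↦1]  zeros at y ∈ {0, 3}
  x = 10: [0↦1, 1↦4, 2↦0, 3↦0, 4↦4, 5↦1, 6↦2, 7↦7, 8↦5, 9↦7, 10↦2]  zeros at y ∈ {2, 3}
Collecting zeros: affine points = {(0, 10), (1, 9), (3, 1), (3, 2), (4, 2), (4, 3), (6, 4), (6, 6), (9, 0), (9, 3), (10, 2), (10, 3)}.
Total count |C(F_11)_aff| = 12.


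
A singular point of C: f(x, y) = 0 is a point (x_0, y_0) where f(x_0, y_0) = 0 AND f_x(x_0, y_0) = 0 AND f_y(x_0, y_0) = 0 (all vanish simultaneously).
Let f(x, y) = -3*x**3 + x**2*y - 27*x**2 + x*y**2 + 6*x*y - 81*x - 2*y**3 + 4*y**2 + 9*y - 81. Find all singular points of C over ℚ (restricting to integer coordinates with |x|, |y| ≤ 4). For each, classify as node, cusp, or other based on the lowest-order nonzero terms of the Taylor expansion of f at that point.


Singular points: {(-3, 0)}; classification: cusp.

Compute partial derivatives:
  f_x = -9*x**2 + 2*x*y - 54*x + y**2 + 6*y - 81.
  f_y = x**2 + 2*x*y + 6*x - 6*y**2 + 8*y + 9.
Scan x_0 ∈ {−4, ..., 4}. For each x_0, f_y(x_0, y) is a polynomial in y; find its integer roots y ∈ {−4, ..., 4}, then test f_x and f at those candidates.
  x = -4: f_y(-4, y) = 1 - 6*y**2; no integer root y with |y| ≤ 4.
  x = -3: f_y(-3, y) = -6*y**2 + 2*y; vanishes at y ∈ {0}. (-3, 0): f_x = 0, f = 0 — SINGULAR.
  x = -2: f_y(-2, y) = -6*y**2 + 4*y + 1; no integer root y with |y| ≤ 4.
  x = -1: f_y(-1, y) = -6*y**2 + 6*y + 4; no integer root y with |y| ≤ 4.
  x = 0: f_y(0, y) = -6*y**2 + 8*y + 9; no integer root y with |y| ≤ 4.
  x = 1: f_y(1, y) = -6*y**2 + 10*y + 16; vanishes at y ∈ {-1}. (1, -1): f_x = -151 ≠ 0.
  x = 2: f_y(2, y) = -6*y**2 + 12*y + 25; no integer root y with |y| ≤ 4.
  x = 3: f_y(3, y) = -6*y**2 + 14*y + 36; no integer root y with |y| ≤ 4.
  x = 4: f_y(4, y) = -6*y**2 + 16*y + 49; no integer root y with |y| ≤ 4.
Only singular point on the grid: (-3, 0).
Classify: substitute x = -3 + u, y = 0 + v and expand: f = -3*u**3 + u**2*v + u*v**2 - 2*v**3 + v**2.
No constant or linear terms (consistent with a singular point). Quadratic part: v**2. Cubic part: -3*u**3 + u**2*v + u*v**2 - 2*v**3.
The quadratic part v**2 is a perfect square, so there is a single (double) tangent line v = 0, i.e. y = 0. Restricting the cubic part to that line (v = 0) leaves -3*u**3 ≠ 0, so f is not divisible by v and the branch is v² ≈ 3*u**3 to lowest order — this is a cusp.
Classification: cusp.


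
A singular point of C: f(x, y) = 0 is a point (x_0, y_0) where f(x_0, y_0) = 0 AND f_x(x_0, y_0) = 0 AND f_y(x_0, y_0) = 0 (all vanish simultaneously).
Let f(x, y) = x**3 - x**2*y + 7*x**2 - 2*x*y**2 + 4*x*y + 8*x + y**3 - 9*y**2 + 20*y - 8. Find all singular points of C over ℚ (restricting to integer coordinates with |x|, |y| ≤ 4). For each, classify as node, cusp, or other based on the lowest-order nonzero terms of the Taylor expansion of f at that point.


Singular points: {(-2, 2)}; classification: node.

Compute partial derivatives:
  f_x = 3*x**2 - 2*x*y + 14*x - 2*y**2 + 4*y + 8.
  f_y = -x**2 - 4*x*y + 4*x + 3*y**2 - 18*y + 20.
Scan x_0 ∈ {−4, ..., 4}. For each x_0, f_y(x_0, y) is a polynomial in y; find its integer roots y ∈ {−4, ..., 4}, then test f_x and f at those candidates.
  x = -4: f_y(-4, y) = 3*y**2 - 2*y - 12; no integer root y with |y| ≤ 4.
  x = -3: f_y(-3, y) = 3*y**2 - 6*y - 1; no integer root y with |y| ≤ 4.
  x = -2: f_y(-2, y) = 3*y**2 - 10*y + 8; vanishes at y ∈ {2}. (-2, 2): f_x = 0, f = 0 — SINGULAR.
  x = -1: f_y(-1, y) = 3*y**2 - 14*y + 15; vanishes at y ∈ {3}. (-1, 3): f_x = -3 ≠ 0.
  x = 0: f_y(0, y) = 3*y**2 - 18*y + 20; no integer root y with |y| ≤ 4.
  x = 1: f_y(1, y) = 3*y**2 - 22*y + 23; no integer root y with |y| ≤ 4.
  x = 2: f_y(2, y) = 3*y**2 - 26*y + 24; no integer root y with |y| ≤ 4.
  x = 3: f_y(3, y) = 3*y**2 - 30*y + 23; no integer root y with |y| ≤ 4.
  x = 4: f_y(4, y) = 3*y**2 - 34*y + 20; no integer root y with |y| ≤ 4.
Only singular point on the grid: (-2, 2).
Classify: substitute x = -2 + u, y = 2 + v and expand: f = u**3 - u**2*v - u**2 - 2*u*v**2 + v**3 + v**2.
No constant or linear terms (consistent with a singular point). Quadratic part: -u**2 + v**2. Cubic part: u**3 - u**2*v - 2*u*v**2 + v**3.
The quadratic part v**2 - u**2 = (v − u)(v + u) splits into two distinct linear factors, so there are two distinct tangent lines y − 2 = ±(x − -2) — this is a node (ordinary double point).
Classification: node.


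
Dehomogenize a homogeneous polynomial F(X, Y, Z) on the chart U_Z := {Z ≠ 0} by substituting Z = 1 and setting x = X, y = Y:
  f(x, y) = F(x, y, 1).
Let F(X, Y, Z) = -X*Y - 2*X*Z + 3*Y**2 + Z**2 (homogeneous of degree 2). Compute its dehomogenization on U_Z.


f(x, y) = -x*y - 2*x + 3*y**2 + 1

On U_Z we set Z = 1. Each monomial c·X^i·Y^j·Z^k in F becomes c·x^i·y^j·1^k = c·x^i·y^j.
Substituting Z = 1: F(X, Y, 1) = -x*y - 2*x + 3*y**2 + 1.
Note: deg(f) ≤ deg(F) = 2; strict inequality happens when F is divisible by Z (lost terms).


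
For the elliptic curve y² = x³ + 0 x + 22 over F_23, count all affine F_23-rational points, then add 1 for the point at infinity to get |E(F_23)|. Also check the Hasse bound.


Affine points = {(1, 0), (3, 7), (3, 16), (5, 3), (5, 20), (6, 10), (6, 13), (12, 5), (12, 18), (14, 11), (14, 12), (15, 4), (15, 19), (16, 1), (16, 22), (17, 6), (17, 17), (18, 9), (18, 14), (19, 2), (19, 21), (20, 8), (20, 15)}; affine count = 23; |E(F_23)| = 24.

Discriminant check: Δ ∝ 4a³ + 27b² = 4·0³ + 27·22² = 4·0 + 27·484 ≡ 4 (mod 23). Nonzero ⇒ E is nonsingular.
For each x ∈ F_23, compute rhs = x³ + 0·x + 22 mod 23, then count y ∈ F_23 with y² ≡ rhs.
  x = 0: rhs = 22, matching y values: none (0 points).
  x = 1: rhs = 0, matching y values: 0 (1 points).
  x = 2: rhs = 7, matching y values: none (0 points).
  x = 3: rhs = 3, matching y values: 7, 16 (2 points).
  x = 4: rhs = 17, matching y values: none (0 points).
  x = 5: rhs = 9, matching y values: 3, 20 (2 points).
  x = 6: rhs = 8, matching y values: 10, 13 (2 points).
  x = 7: rhs = 20, matching y values: none (0 points).
  x = 8: rhs = 5, matching y values: none (0 points).
  x = 9: rhs = 15, matching y values: none (0 points).
  x = 10: rhs = 10, matching y values: none (0 points).
  x = 11: rhs = 19, matching y values: none (0 points).
  x = 12: rhs = 2, matching y values: 5, 18 (2 points).
  x = 13: rhs = 11, matching y values: none (0 points).
  x = 14: rhs = 6, matching y values: 11, 12 (2 points).
  x = 15: rhs = 16, matching y values: 4, 19 (2 points).
  x = 16: rhs = 1, matching y values: 1, 22 (2 points).
  x = 17: rhs = 13, matching y values: 6, 17 (2 points).
  x = 18: rhs = 12, matching y values: 9, 14 (2 points).
  x = 19: rhs = 4, matching y values: 2, 21 (2 points).
  x = 20: rhs = 18, matching y values: 8, 15 (2 points).
  x = 21: rhs = 14, matching y values: none (0 points).
  x = 22: rhs = 21, matching y values: none (0 points).
Total affine count: 23.
Full point count |E(F_23)| = 23 + 1 = 24.
Hasse bound: |24 − (23+1)| = |0| = 0 ≤ 2√23 ≈ 9.5917 ✓.


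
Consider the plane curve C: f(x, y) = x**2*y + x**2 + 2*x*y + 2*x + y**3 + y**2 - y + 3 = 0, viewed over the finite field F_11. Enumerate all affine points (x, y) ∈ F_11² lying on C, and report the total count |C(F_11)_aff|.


Affine F_11-points: {(1, 2), (2, 0), (3, 4), (4, 3), (5, 3), (6, 4), (7, 0), (8, 2), (10, 6)}; count = 9.

For each of the 121 pairs (x, y) ∈ F_11², evaluate f(x, y) mod 11. Record the zeros.
  x = 0: [0↦3, 1↦4, 2↦2, 3↦3, 4↦2, 5↦5, 6↦7, 7↦3, 8↦10, 9↦1, 10↦4]  zeros at y ∈ ∅
  x = 1: [0↦6, 1↦10, 2↦0, 3↦4, 4↦6, 5↦1, 6↦6, 7↦5, 8↦4, 9↦9, 10↦4]  zeros at y ∈ {2}
  x = 2: [0↦0, 1↦9, 2↦4, 3↦2, 4↦9, 5↦9, 6↦8, 7↦1, 8↦5, 9↦4, 10↦4]  zeros at y ∈ {0}
  x = 3: [0↦7, 1↦1, 2↦3, 3↦8, 4↦0, 5↦7, 6↦2, 7↦2, 8↦2, 9↦8, 10↦4]  zeros at y ∈ {4}
  x = 4: [0↦5, 1↦8, 2↦8, 3↦0, 4↦1, 5↦6, 6↦10, 7↦8, 8↦6, 9↦10, 10↦4]  zeros at y ∈ {3}
  x = 5: [0↦5, 1↦8, 2↦8, 3↦0, 4↦1, 5↦6, 6↦10, 7↦8, 8↦6, 9↦10, 10↦4]  zeros at y ∈ {3}
  x = 6: [0↦7, 1↦1, 2↦3, 3↦8, 4↦0, 5↦7, 6↦2, 7↦2, 8↦2, 9↦8, 10↦4]  zeros at y ∈ {4}
  x = 7: [0↦0, 1↦9, 2↦4, 3↦2, 4↦9, 5↦9, 6↦8, 7↦1, 8↦5, 9↦4, 10↦4]  zeros at y ∈ {0}
  x = 8: [0↦6, 1↦10, 2↦0, 3↦4, 4↦6, 5↦1, 6↦6, 7↦5, 8↦4, 9↦9, 10↦4]  zeros at y ∈ {2}
  x = 9: [0↦3, 1↦4, 2↦2, 3↦3, 4↦2, 5↦5, 6↦7, 7↦3, 8↦10, 9↦1, 10↦4]  zeros at y ∈ ∅
  x = 10: [0↦2, 1↦2, 2↦10, 3↦10, 4↦8, 5↦10, 6↦0, 7↦6, 8↦1, 9↦2, 10↦4]  zeros at y ∈ {6}
Collecting zeros: affine points = {(1, 2), (2, 0), (3, 4), (4, 3), (5, 3), (6, 4), (7, 0), (8, 2), (10, 6)}.
Total count |C(F_11)_aff| = 9.


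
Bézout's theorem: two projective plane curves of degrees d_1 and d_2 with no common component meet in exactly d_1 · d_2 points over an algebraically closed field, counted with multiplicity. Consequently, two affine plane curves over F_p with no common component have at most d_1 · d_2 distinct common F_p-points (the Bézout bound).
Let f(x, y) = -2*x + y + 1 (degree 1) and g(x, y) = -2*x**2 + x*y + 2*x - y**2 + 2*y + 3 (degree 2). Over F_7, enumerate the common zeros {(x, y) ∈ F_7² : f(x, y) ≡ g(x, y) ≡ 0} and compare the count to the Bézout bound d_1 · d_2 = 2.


Common zeros: {(0, 6), (4, 0)}; count = 2; Bézout bound = 2.

deg(f) = 1, deg(g) = 2, so Bézout bound = 2.
Scan x ∈ F_7. For each x, list the y ∈ F_7 with f(x, y) ≡ 0 and those with g(x, y) ≡ 0 (mod 7); the common zeros in that column are the intersection.
  x = 0: f ≡ 0 at y ∈ {6}; g ≡ 0 at y ∈ {3, 6}; common: {6}.
  x = 1: f ≡ 0 at y ∈ {1}; g ≡ 0 at y ∈ {5}; common: ∅.
  x = 2: f ≡ 0 at y ∈ {3}; g ≡ 0 at y ∈ ∅; common: ∅.
  x = 3: f ≡ 0 at y ∈ {5}; g ≡ 0 at y ∈ ∅; common: ∅.
  x = 4: f ≡ 0 at y ∈ {0}; g ≡ 0 at y ∈ {0, 6}; common: {0}.
  x = 5: f ≡ 0 at y ∈ {2}; g ≡ 0 at y ∈ ∅; common: ∅.
  x = 6: f ≡ 0 at y ∈ {4}; g ≡ 0 at y ∈ {3, 5}; common: ∅.
Collecting: common zeros = {(0, 6), (4, 0)}, so the count is 2.
Comparison with the Bézout bound: 2 ≤ 2 = deg(f)·deg(g), as expected for curves with no common component (the bound is attained).


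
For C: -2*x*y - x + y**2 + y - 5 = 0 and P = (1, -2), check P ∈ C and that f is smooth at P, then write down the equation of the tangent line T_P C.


Tangent line at P: 3*x - 5*y - 13 = 0.

Step 1: f(1, -2) = 0, so P lies on C.
Step 2: partial derivatives
  f_x(x, y) = -2*y - 1, f_y(x, y) = -2*x + 2*y + 1.
  f_x(P) = 3, f_y(P) = -5 (gradient nonzero, so P is smooth).
Step 3: tangent line at P: 3·(x − 1) + -5·(y − -2) = 0.
Expanding: 3*x - 5*y - 13 = 0.


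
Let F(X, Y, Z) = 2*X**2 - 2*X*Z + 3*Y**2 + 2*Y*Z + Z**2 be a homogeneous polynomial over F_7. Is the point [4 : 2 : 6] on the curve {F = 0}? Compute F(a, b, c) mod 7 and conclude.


F(4,2,6) ≡ 0 (mod 7); P is on the curve.

Evaluate F(4, 2, 6) term-by-term (mod 7).
  2*X**2 ↦ 2·16·1·1 = 32
  -2*X*Z ↦ -2·4·1·6 = -48
  3*Y**2 ↦ 3·1·4·1 = 12
  2*Y*Z ↦ 2·1·2·6 = 24
  Z**2 ↦ 1·1·1·36 = 36
Sum: F(4, 2, 6) = (32) + (-48) + (12) + (24) + (36) = 56.
Reducing mod 7: 56 ≡ 0 (mod 7).
Since F(a, b, c) ≡ 0 (mod 7), P lies on the curve.


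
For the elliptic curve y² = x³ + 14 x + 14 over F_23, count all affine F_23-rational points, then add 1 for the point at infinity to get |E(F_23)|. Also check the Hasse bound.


Affine points = {(1, 11), (1, 12), (2, 2), (2, 21), (5, 5), (5, 18), (7, 8), (7, 15), (9, 8), (9, 15), (10, 2), (10, 21), (11, 2), (11, 21), (12, 1), (12, 22), (13, 1), (13, 22), (17, 6), (17, 17), (18, 7), (18, 16), (19, 3), (19, 20), (21, 1), (21, 22)}; affine count = 26; |E(F_23)| = 27.

Discriminant check: Δ ∝ 4a³ + 27b² = 4·14³ + 27·14² = 4·2744 + 27·196 ≡ 7 (mod 23). Nonzero ⇒ E is nonsingular.
For each x ∈ F_23, compute rhs = x³ + 14·x + 14 mod 23, then count y ∈ F_23 with y² ≡ rhs.
  x = 0: rhs = 14, matching y values: none (0 points).
  x = 1: rhs = 6, matching y values: 11, 12 (2 points).
  x = 2: rhs = 4, matching y values: 2, 21 (2 points).
  x = 3: rhs = 14, matching y values: none (0 points).
  x = 4: rhs = 19, matching y values: none (0 points).
  x = 5: rhs = 2, matching y values: 5, 18 (2 points).
  x = 6: rhs = 15, matching y values: none (0 points).
  x = 7: rhs = 18, matching y values: 8, 15 (2 points).
  x = 8: rhs = 17, matching y values: none (0 points).
  x = 9: rhs = 18, matching y values: 8, 15 (2 points).
  x = 10: rhs = 4, matching y values: 2, 21 (2 points).
  x = 11: rhs = 4, matching y values: 2, 21 (2 points).
  x = 12: rhs = 1, matching y values: 1, 22 (2 points).
  x = 13: rhs = 1, matching y values: 1, 22 (2 points).
  x = 14: rhs = 10, matching y values: none (0 points).
  x = 15: rhs = 11, matching y values: none (0 points).
  x = 16: rhs = 10, matching y values: none (0 points).
  x = 17: rhs = 13, matching y values: 6, 17 (2 points).
  x = 18: rhs = 3, matching y values: 7, 16 (2 points).
  x = 19: rhs = 9, matching y values: 3, 20 (2 points).
  x = 20: rhs = 14, matching y values: none (0 points).
  x = 21: rhs = 1, matching y values: 1, 22 (2 points).
  x = 22: rhs = 22, matching y values: none (0 points).
Total affine count: 26.
Full point count |E(F_23)| = 26 + 1 = 27.
Hasse bound: |27 − (23+1)| = |3| = 3 ≤ 2√23 ≈ 9.5917 ✓.


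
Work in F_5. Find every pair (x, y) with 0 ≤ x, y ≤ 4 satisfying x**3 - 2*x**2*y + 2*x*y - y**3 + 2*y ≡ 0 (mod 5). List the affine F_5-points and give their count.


Affine F_5-points: {(0, 0), (1, 3), (1, 4), (2, 1), (2, 3), (3, 3)}; count = 6.

For each of the 25 pairs (x, y) ∈ F_5², evaluate f(x, y) mod 5. Record the zeros.
  x = 0: [0↦0, 1↦1, 2↦1, 3↦4, 4↦4]  zeros at y ∈ {0}
  x = 1: [0↦1, 1↦2, 2↦2, 3↦0, 4↦0]  zeros at y ∈ {3, 4}
  x = 2: [0↦3, 1↦0, 2↦1, 3↦0, 4↦1]  zeros at y ∈ {1, 3}
  x = 3: [0↦2, 1↦1, 2↦4, 3↦0, 4↦3]  zeros at y ∈ {3}
  x = 4: [0↦4, 1↦1, 2↦2, 3↦1, 4↦2]  zeros at y ∈ ∅
Collecting zeros: affine points = {(0, 0), (1, 3), (1, 4), (2, 1), (2, 3), (3, 3)}.
Total count |C(F_5)_aff| = 6.


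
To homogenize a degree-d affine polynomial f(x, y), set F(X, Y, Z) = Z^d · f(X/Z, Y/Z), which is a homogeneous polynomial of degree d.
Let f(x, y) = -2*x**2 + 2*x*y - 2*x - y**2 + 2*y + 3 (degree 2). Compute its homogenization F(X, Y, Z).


F(X, Y, Z) = -2*X**2 + 2*X*Y - 2*X*Z - Y**2 + 2*Y*Z + 3*Z**2

deg(f) = 2.
Substitute x = X/Z, y = Y/Z into f, then multiply by Z^2.
  monomial -2·x^2·y^0 ↦ -2·X^2·Y^0·Z^0.
  monomial 2·x^1·y^1 ↦ 2·X^1·Y^1·Z^0.
  monomial -2·x^1·y^0 ↦ -2·X^1·Y^0·Z^1.
  monomial -1·x^0·y^2 ↦ -1·X^0·Y^2·Z^0.
  monomial 2·x^0·y^1 ↦ 2·X^0·Y^1·Z^1.
  monomial 3·x^0·y^0 ↦ 3·X^0·Y^0·Z^2.
Collecting: F(X, Y, Z) = -2*X**2 + 2*X*Y - 2*X*Z - Y**2 + 2*Y*Z + 3*Z**2.


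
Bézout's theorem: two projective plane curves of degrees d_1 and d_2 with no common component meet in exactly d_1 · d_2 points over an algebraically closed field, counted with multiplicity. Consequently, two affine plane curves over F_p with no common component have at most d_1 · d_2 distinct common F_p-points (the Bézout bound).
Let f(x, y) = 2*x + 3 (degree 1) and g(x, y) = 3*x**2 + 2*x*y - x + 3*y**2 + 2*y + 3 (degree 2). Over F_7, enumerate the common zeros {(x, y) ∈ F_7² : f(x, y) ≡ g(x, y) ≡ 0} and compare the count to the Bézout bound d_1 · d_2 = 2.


Common zeros: ∅; count = 0; Bézout bound = 2.

deg(f) = 1, deg(g) = 2, so Bézout bound = 2.
Scan x ∈ F_7. For each x, list the y ∈ F_7 with f(x, y) ≡ 0 and those with g(x, y) ≡ 0 (mod 7); the common zeros in that column are the intersection.
  x = 0: f ≡ 0 at y ∈ ∅; g ≡ 0 at y ∈ ∅; common: ∅.
  x = 1: f ≡ 0 at y ∈ ∅; g ≡ 0 at y ∈ ∅; common: ∅.
  x = 2: f ≡ 0 at y ∈ {0, 1, 2, 3, 4, 5, 6}; g ≡ 0 at y ∈ ∅; common: ∅.
  x = 3: f ≡ 0 at y ∈ ∅; g ≡ 0 at y ∈ ∅; common: ∅.
  x = 4: f ≡ 0 at y ∈ ∅; g ≡ 0 at y ∈ ∅; common: ∅.
  x = 5: f ≡ 0 at y ∈ ∅; g ≡ 0 at y ∈ ∅; common: ∅.
  x = 6: f ≡ 0 at y ∈ ∅; g ≡ 0 at y ∈ {0}; common: ∅.
Collecting: common zeros = ∅, so the count is 0.
Comparison with the Bézout bound: 0 ≤ 2 = deg(f)·deg(g), as expected for curves with no common component (the affine F_7-count falls short of the bound because intersections may lie at infinity, over extension fields, or carry multiplicity).


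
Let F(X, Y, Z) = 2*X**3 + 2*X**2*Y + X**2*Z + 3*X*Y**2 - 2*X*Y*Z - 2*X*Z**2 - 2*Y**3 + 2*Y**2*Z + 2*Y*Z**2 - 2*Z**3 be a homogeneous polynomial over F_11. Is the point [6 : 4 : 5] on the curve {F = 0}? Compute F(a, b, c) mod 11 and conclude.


F(6,4,5) ≡ 3 (mod 11); P is NOT on the curve.

Evaluate F(6, 4, 5) term-by-term (mod 11).
  2*X**3 ↦ 2·216·1·1 = 432
  2*X**2*Y ↦ 2·36·4·1 = 288
  X**2*Z ↦ 1·36·1·5 = 180
  3*X*Y**2 ↦ 3·6·16·1 = 288
  -2*X*Y*Z ↦ -2·6·4·5 = -240
  -2*X*Z**2 ↦ -2·6·1·25 = -300
  -2*Y**3 ↦ -2·1·64·1 = -128
  2*Y**2*Z ↦ 2·1·16·5 = 160
  2*Y*Z**2 ↦ 2·1·4·25 = 200
  -2*Z**3 ↦ -2·1·1·125 = -250
Sum: F(6, 4, 5) = (432) + (288) + (180) + (288) + (-240) + (-300) + (-128) + (160) + (200) + (-250) = 630.
Reducing mod 11: 630 ≡ 3 (mod 11).
Since F(a, b, c) ≡ 3 ≠ 0 (mod 11), P does NOT lie on the curve.


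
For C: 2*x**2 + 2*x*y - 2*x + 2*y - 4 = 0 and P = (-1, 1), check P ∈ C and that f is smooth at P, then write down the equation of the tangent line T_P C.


Tangent line at P: -4*x - 4 = 0.

Step 1: f(-1, 1) = 0, so P lies on C.
Step 2: partial derivatives
  f_x(x, y) = 4*x + 2*y - 2, f_y(x, y) = 2*x + 2.
  f_x(P) = -4, f_y(P) = 0 (gradient nonzero, so P is smooth).
Step 3: tangent line at P: -4·(x − -1) + 0·(y − 1) = 0.
Expanding: -4*x - 4 = 0.


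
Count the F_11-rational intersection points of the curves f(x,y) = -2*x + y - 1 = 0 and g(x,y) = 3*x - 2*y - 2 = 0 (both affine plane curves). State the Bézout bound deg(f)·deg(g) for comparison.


Common zeros: {(7, 4)}; count = 1; Bézout bound = 1.

deg(f) = 1, deg(g) = 1, so Bézout bound = 1.
Scan x ∈ F_11. For each x, list the y ∈ F_11 with f(x, y) ≡ 0 and those with g(x, y) ≡ 0 (mod 11); the common zeros in that column are the intersection.
  x = 0: f ≡ 0 at y ∈ {1}; g ≡ 0 at y ∈ {10}; common: ∅.
  x = 1: f ≡ 0 at y ∈ {3}; g ≡ 0 at y ∈ {6}; common: ∅.
  x = 2: f ≡ 0 at y ∈ {5}; g ≡ 0 at y ∈ {2}; common: ∅.
  x = 3: f ≡ 0 at y ∈ {7}; g ≡ 0 at y ∈ {9}; common: ∅.
  x = 4: f ≡ 0 at y ∈ {9}; g ≡ 0 at y ∈ {5}; common: ∅.
  x = 5: f ≡ 0 at y ∈ {0}; g ≡ 0 at y ∈ {1}; common: ∅.
  x = 6: f ≡ 0 at y ∈ {2}; g ≡ 0 at y ∈ {8}; common: ∅.
  x = 7: f ≡ 0 at y ∈ {4}; g ≡ 0 at y ∈ {4}; common: {4}.
  x = 8: f ≡ 0 at y ∈ {6}; g ≡ 0 at y ∈ {0}; common: ∅.
  x = 9: f ≡ 0 at y ∈ {8}; g ≡ 0 at y ∈ {7}; common: ∅.
  x = 10: f ≡ 0 at y ∈ {10}; g ≡ 0 at y ∈ {3}; common: ∅.
Collecting: common zeros = {(7, 4)}, so the count is 1.
Comparison with the Bézout bound: 1 ≤ 1 = deg(f)·deg(g), as expected for curves with no common component (the bound is attained).


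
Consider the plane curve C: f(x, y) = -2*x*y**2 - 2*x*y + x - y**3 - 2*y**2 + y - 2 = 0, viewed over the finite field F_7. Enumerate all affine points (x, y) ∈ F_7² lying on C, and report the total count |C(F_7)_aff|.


Affine F_7-points: {(1, 1), (1, 4), (1, 5), (2, 0), (3, 2), (4, 6), (6, 3)}; count = 7.

For each of the 49 pairs (x, y) ∈ F_7², evaluate f(x, y) mod 7. Record the zeros.
  x = 0: [0↦5, 1↦3, 2↦5, 3↦5, 4↦4, 5↦3, 6↦3]  zeros at y ∈ ∅
  x = 1: [0↦6, 1↦0, 2↦1, 3↦3, 4↦0, 5↦0, 6↦4]  zeros at y ∈ {1, 4, 5}
  x = 2: [0↦0, 1↦4, 2↦4, 3↦1, 4↦3, 5↦4, 6↦5]  zeros at y ∈ {0}
  x = 3: [0↦1, 1↦1, 2↦0, 3↦6, 4↦6, 5↦1, 6↦6]  zeros at y ∈ {2}
  x = 4: [0↦2, 1↦5, 2↦3, 3↦4, 4↦2, 5↦5, 6↦0]  zeros at y ∈ {6}
  x = 5: [0↦3, 1↦2, 2↦6, 3↦2, 4↦5, 5↦2, 6↦1]  zeros at y ∈ ∅
  x = 6: [0↦4, 1↦6, 2↦2, 3↦0, 4↦1, 5↦6, 6↦2]  zeros at y ∈ {3}
Collecting zeros: affine points = {(1, 1), (1, 4), (1, 5), (2, 0), (3, 2), (4, 6), (6, 3)}.
Total count |C(F_7)_aff| = 7.


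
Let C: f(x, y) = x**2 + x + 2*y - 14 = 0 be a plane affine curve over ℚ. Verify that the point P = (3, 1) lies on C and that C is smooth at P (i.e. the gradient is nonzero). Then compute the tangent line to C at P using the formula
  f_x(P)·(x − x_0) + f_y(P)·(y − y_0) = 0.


Tangent line at P: 7*x + 2*y - 23 = 0.

Step 1: f(3, 1) = 0, so P lies on C.
Step 2: partial derivatives
  f_x(x, y) = 2*x + 1, f_y(x, y) = 2.
  f_x(P) = 7, f_y(P) = 2 (gradient nonzero, so P is smooth).
Step 3: tangent line at P: 7·(x − 3) + 2·(y − 1) = 0.
Expanding: 7*x + 2*y - 23 = 0.


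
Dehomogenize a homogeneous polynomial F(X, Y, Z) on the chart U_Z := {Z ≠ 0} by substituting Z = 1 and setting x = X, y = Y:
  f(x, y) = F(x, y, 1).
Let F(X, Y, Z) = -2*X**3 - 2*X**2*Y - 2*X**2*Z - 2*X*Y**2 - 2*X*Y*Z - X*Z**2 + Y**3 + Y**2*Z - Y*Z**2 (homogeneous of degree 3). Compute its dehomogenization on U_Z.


f(x, y) = -2*x**3 - 2*x**2*y - 2*x**2 - 2*x*y**2 - 2*x*y - x + y**3 + y**2 - y

On U_Z we set Z = 1. Each monomial c·X^i·Y^j·Z^k in F becomes c·x^i·y^j·1^k = c·x^i·y^j.
Substituting Z = 1: F(X, Y, 1) = -2*x**3 - 2*x**2*y - 2*x**2 - 2*x*y**2 - 2*x*y - x + y**3 + y**2 - y.
Note: deg(f) ≤ deg(F) = 3; strict inequality happens when F is divisible by Z (lost terms).


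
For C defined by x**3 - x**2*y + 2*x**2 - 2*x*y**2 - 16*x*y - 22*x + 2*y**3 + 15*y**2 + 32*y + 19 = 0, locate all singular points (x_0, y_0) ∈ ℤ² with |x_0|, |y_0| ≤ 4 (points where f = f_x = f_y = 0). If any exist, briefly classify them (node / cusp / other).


Singular points: {(-2, -3)}; classification: node.

Compute partial derivatives:
  f_x = 3*x**2 - 2*x*y + 4*x - 2*y**2 - 16*y - 22.
  f_y = -x**2 - 4*x*y - 16*x + 6*y**2 + 30*y + 32.
Scan x_0 ∈ {−4, ..., 4}. For each x_0, f_y(x_0, y) is a polynomial in y; find its integer roots y ∈ {−4, ..., 4}, then test f_x and f at those candidates.
  x = -4: f_y(-4, y) = 6*y**2 + 46*y + 80; no integer root y with |y| ≤ 4.
  x = -3: f_y(-3, y) = 6*y**2 + 42*y + 71; no integer root y with |y| ≤ 4.
  x = -2: f_y(-2, y) = 6*y**2 + 38*y + 60; vanishes at y ∈ {-3}. (-2, -3): f_x = 0, f = 0 — SINGULAR.
  x = -1: f_y(-1, y) = 6*y**2 + 34*y + 47; no integer root y with |y| ≤ 4.
  x = 0: f_y(0, y) = 6*y**2 + 30*y + 32; no integer root y with |y| ≤ 4.
  x = 1: f_y(1, y) = 6*y**2 + 26*y + 15; no integer root y with |y| ≤ 4.
  x = 2: f_y(2, y) = 6*y**2 + 22*y - 4; no integer root y with |y| ≤ 4.
  x = 3: f_y(3, y) = 6*y**2 + 18*y - 25; no integer root y with |y| ≤ 4.
  x = 4: f_y(4, y) = 6*y**2 + 14*y - 48; no integer root y with |y| ≤ 4.
Only singular point on the grid: (-2, -3).
Classify: substitute x = -2 + u, y = -3 + v and expand: f = u**3 - u**2*v - u**2 - 2*u*v**2 + 2*v**3 + v**2.
No constant or linear terms (consistent with a singular point). Quadratic part: -u**2 + v**2. Cubic part: u**3 - u**2*v - 2*u*v**2 + 2*v**3.
The quadratic part v**2 - u**2 = (v − u)(v + u) splits into two distinct linear factors, so there are two distinct tangent lines y − -3 = ±(x − -2) — this is a node (ordinary double point).
Classification: node.


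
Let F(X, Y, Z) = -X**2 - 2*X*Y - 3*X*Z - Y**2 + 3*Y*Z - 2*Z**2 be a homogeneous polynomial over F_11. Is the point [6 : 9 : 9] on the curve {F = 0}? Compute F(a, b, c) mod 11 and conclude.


F(6,9,9) ≡ 2 (mod 11); P is NOT on the curve.

Evaluate F(6, 9, 9) term-by-term (mod 11).
  -X**2 ↦ -1·36·1·1 = -36
  -2*X*Y ↦ -2·6·9·1 = -108
  -3*X*Z ↦ -3·6·1·9 = -162
  -Y**2 ↦ -1·1·81·1 = -81
  3*Y*Z ↦ 3·1·9·9 = 243
  -2*Z**2 ↦ -2·1·1·81 = -162
Sum: F(6, 9, 9) = (-36) + (-108) + (-162) + (-81) + (243) + (-162) = -306.
Reducing mod 11: -306 ≡ 2 (mod 11).
Since F(a, b, c) ≡ 2 ≠ 0 (mod 11), P does NOT lie on the curve.


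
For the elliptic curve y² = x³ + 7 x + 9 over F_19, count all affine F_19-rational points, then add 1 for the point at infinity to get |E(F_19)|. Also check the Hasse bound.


Affine points = {(0, 3), (0, 16), (1, 6), (1, 13), (3, 0), (4, 5), (4, 14), (5, 6), (5, 13), (6, 1), (6, 18), (8, 8), (8, 11), (11, 7), (11, 12), (12, 4), (12, 15), (13, 6), (13, 13), (14, 1), (14, 18), (17, 5), (17, 14), (18, 1), (18, 18)}; affine count = 25; |E(F_19)| = 26.

Discriminant check: Δ ∝ 4a³ + 27b² = 4·7³ + 27·9² = 4·343 + 27·81 ≡ 6 (mod 19). Nonzero ⇒ E is nonsingular.
For each x ∈ F_19, compute rhs = x³ + 7·x + 9 mod 19, then count y ∈ F_19 with y² ≡ rhs.
  x = 0: rhs = 9, matching y values: 3, 16 (2 points).
  x = 1: rhs = 17, matching y values: 6, 13 (2 points).
  x = 2: rhs = 12, matching y values: none (0 points).
  x = 3: rhs = 0, matching y values: 0 (1 points).
  x = 4: rhs = 6, matching y values: 5, 14 (2 points).
  x = 5: rhs = 17, matching y values: 6, 13 (2 points).
  x = 6: rhs = 1, matching y values: 1, 18 (2 points).
  x = 7: rhs = 2, matching y values: none (0 points).
  x = 8: rhs = 7, matching y values: 8, 11 (2 points).
  x = 9: rhs = 3, matching y values: none (0 points).
  x = 10: rhs = 15, matching y values: none (0 points).
  x = 11: rhs = 11, matching y values: 7, 12 (2 points).
  x = 12: rhs = 16, matching y values: 4, 15 (2 points).
  x = 13: rhs = 17, matching y values: 6, 13 (2 points).
  x = 14: rhs = 1, matching y values: 1, 18 (2 points).
  x = 15: rhs = 12, matching y values: none (0 points).
  x = 16: rhs = 18, matching y values: none (0 points).
  x = 17: rhs = 6, matching y values: 5, 14 (2 points).
  x = 18: rhs = 1, matching y values: 1, 18 (2 points).
Total affine count: 25.
Full point count |E(F_19)| = 25 + 1 = 26.
Hasse bound: |26 − (19+1)| = |6| = 6 ≤ 2√19 ≈ 8.7178 ✓.
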